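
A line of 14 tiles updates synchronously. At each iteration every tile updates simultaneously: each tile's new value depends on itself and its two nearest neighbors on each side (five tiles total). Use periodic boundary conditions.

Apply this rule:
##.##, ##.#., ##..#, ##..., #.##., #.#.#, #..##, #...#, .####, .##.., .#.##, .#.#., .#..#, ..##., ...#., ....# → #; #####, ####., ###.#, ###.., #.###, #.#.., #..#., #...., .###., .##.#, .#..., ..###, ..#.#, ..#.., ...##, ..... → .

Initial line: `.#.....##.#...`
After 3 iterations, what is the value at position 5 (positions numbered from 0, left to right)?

#

#....#.#.#...#
##.##.###..#.#
..##.#...#..#.
position 5 holds #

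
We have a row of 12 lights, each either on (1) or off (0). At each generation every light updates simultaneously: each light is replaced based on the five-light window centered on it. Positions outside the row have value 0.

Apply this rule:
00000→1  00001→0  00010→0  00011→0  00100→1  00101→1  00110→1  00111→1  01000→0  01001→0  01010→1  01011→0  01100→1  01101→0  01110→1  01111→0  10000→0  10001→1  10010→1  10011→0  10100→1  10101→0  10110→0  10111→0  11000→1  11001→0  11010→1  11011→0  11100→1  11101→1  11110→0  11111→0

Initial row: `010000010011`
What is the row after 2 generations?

010110110011

010010010011
010110110011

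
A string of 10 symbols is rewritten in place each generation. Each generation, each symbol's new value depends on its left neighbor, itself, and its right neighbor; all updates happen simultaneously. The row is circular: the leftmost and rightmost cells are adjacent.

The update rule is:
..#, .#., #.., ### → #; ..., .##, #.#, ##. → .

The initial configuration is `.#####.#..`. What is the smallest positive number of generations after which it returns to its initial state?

6

#.###..##.
#..#.##...
####...#.#
###.#.##..
.#..#...##
.#####.#..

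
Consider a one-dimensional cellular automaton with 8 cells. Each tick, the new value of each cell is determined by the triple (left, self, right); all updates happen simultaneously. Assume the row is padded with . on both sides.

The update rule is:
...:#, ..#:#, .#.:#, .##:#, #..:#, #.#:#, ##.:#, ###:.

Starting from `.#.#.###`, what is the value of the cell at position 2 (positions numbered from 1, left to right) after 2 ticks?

.

######.#
#....###
position 2 holds .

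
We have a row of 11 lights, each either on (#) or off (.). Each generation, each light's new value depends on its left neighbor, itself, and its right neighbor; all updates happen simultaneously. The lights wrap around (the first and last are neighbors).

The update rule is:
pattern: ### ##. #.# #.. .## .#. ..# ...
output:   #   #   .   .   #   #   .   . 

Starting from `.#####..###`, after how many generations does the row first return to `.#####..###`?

.#####..###

1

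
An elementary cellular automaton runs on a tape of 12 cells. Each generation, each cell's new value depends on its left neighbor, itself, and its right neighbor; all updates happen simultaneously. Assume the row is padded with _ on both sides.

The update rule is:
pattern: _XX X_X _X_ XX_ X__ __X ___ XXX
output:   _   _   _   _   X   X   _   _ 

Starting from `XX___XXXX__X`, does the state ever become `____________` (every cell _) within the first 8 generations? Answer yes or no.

no

generation 1: __X_X____XX_
generation 2: _X___X__X__X
generation 3: X_X_X_XX_XX_
generation 4: ___________X
generation 5: __________X_
generation 6: _________X_X
generation 7: ________X___
generation 8: _______X_X__
generation 8 is _______X_X__, still not uniform _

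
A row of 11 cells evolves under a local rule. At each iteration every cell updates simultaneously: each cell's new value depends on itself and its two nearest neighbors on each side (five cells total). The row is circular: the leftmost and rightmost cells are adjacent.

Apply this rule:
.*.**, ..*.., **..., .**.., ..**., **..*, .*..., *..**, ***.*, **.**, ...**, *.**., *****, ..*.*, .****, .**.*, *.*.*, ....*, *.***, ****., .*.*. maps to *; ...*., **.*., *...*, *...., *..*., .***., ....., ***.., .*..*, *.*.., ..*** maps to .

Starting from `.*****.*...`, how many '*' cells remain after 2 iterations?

*.****..*.*
*****.*.***
count of *: 9

9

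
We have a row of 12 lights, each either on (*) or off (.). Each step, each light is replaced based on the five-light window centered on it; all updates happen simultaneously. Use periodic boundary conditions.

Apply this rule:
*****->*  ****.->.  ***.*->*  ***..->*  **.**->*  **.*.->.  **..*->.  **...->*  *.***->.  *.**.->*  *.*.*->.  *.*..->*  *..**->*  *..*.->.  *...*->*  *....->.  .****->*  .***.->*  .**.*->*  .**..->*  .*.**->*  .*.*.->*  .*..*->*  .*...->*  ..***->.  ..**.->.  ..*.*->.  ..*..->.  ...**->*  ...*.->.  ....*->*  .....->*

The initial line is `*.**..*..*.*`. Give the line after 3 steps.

****...*..**
**.***..**.*
***.**.*.**.

***.**.*.**.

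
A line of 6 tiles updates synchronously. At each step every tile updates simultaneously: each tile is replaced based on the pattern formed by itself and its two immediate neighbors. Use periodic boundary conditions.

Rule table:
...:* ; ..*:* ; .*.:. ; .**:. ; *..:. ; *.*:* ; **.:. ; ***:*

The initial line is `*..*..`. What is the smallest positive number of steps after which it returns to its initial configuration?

3

..*..*
.*..*.
*..*..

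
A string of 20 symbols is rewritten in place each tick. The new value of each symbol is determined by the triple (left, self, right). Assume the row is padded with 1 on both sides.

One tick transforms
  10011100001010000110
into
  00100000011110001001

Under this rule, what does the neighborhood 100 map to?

At position 1 the neighborhood is 100; the next row has 0 there.

0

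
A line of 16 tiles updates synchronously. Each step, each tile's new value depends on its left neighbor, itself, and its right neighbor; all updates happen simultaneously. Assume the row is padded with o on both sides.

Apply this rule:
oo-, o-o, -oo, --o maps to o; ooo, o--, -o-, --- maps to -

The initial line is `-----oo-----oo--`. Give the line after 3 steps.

step 1: ----ooo----ooo-o
step 2: ---oo-o---oo-ooo
step 3: --oooo---ooooo--

--oooo---ooooo--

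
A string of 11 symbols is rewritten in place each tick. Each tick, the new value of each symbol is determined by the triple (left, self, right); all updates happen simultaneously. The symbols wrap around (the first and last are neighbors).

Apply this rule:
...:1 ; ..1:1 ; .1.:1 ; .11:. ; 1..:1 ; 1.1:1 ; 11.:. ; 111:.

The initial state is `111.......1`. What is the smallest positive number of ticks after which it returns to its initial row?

2

tick 1: ...1111111.
tick 2: 111.......1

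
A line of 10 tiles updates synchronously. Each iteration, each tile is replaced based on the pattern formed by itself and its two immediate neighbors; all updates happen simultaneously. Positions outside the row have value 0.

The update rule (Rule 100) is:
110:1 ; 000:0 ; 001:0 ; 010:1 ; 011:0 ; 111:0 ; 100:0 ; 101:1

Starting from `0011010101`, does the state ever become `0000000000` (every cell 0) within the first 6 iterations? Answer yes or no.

0001111111
0000000001
0000000001  (fixed point — unchanged through iteration 6)
iteration 6 is 0000000001, still not uniform 0

no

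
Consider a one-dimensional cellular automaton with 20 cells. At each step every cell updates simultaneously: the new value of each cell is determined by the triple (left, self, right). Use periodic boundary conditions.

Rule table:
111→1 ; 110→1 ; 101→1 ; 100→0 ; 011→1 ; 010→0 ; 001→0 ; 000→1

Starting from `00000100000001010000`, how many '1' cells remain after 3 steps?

17

11110001111100100111
11110101111100000111
11111011111101110111
count of 1: 17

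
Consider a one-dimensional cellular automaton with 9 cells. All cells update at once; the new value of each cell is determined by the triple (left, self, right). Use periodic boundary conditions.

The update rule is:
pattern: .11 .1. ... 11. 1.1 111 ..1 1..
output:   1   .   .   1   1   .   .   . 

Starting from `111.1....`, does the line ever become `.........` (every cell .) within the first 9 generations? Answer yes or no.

1.11.....
.111.....
.1.1.....
..1......
.........
all cells are . at generation 5

yes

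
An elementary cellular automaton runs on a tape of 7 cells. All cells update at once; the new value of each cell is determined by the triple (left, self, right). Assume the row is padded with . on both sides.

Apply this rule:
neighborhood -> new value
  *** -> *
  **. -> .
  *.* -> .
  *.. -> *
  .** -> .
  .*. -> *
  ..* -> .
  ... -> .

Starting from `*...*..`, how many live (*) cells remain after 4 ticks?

2

**..**.
..*...*
..**..*
....*.*
count of *: 2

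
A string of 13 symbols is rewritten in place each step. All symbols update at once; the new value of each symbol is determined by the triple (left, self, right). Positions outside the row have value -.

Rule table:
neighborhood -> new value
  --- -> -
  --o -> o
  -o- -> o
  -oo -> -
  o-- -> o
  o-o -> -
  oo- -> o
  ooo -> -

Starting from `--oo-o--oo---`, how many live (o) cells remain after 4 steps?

-o-o-ooo-oo--
oo-o---o--oo-
-o-oo-oooo-oo
oo--o----o--o
count of o: 5

5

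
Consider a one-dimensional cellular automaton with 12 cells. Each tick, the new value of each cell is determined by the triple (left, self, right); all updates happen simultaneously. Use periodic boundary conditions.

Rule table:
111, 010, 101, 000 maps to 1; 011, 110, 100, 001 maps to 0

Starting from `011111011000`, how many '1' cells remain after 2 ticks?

001110100011
000101101000
count of 1: 4

4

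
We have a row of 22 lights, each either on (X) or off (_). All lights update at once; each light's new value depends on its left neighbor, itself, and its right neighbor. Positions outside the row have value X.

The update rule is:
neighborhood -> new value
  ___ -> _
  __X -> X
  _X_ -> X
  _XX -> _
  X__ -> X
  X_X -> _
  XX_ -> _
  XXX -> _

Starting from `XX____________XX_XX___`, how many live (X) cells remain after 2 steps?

9

__X__________X_____X_X
XXXX________XXX___XX__
count of X: 9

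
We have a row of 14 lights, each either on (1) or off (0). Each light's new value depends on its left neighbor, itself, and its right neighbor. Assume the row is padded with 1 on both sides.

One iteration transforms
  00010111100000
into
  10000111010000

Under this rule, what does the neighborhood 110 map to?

At position 8 the neighborhood is 110; the next row has 0 there.

0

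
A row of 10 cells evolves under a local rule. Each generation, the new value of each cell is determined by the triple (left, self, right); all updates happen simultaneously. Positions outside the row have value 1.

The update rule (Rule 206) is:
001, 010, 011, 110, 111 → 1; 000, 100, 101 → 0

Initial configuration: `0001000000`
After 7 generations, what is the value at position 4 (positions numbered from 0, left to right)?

0011000001
0111000011
0111000111
0111001111
0111011111
0111011111  (fixed point — unchanged through generation 7)
position 4 holds 0

0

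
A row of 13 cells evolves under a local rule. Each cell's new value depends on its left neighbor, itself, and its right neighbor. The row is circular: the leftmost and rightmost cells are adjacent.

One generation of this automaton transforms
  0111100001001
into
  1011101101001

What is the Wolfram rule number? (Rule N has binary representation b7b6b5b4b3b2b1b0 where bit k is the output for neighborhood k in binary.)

position 2: 111 → 1  (bit 7 = 1)
position 4: 110 → 1  (bit 6 = 1)
position 0: 101 → 1  (bit 5 = 1)
position 5: 100 → 0  (bit 4 = 0)
position 1: 011 → 0  (bit 3 = 0)
position 9: 010 → 1  (bit 2 = 1)
position 8: 001 → 0  (bit 1 = 0)
position 6: 000 → 1  (bit 0 = 1)
bits b7..b0 = 11100101 = 229

229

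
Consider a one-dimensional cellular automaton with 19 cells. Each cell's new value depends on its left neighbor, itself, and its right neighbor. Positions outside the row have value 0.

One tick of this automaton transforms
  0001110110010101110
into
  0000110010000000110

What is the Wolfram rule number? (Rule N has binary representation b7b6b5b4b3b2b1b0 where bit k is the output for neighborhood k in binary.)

192

position 4: 111 → 1  (bit 7 = 1)
position 5: 110 → 1  (bit 6 = 1)
position 6: 101 → 0  (bit 5 = 0)
position 9: 100 → 0  (bit 4 = 0)
position 3: 011 → 0  (bit 3 = 0)
position 11: 010 → 0  (bit 2 = 0)
position 2: 001 → 0  (bit 1 = 0)
position 0: 000 → 0  (bit 0 = 0)
bits b7..b0 = 11000000 = 192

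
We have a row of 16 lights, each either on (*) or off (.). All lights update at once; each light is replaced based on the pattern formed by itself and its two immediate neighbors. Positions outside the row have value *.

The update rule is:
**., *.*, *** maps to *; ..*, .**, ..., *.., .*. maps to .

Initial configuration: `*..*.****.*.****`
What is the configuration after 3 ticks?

*.....*.****.*.*

*...*.****.*.***
*....*.****.*.**
*.....*.****.*.*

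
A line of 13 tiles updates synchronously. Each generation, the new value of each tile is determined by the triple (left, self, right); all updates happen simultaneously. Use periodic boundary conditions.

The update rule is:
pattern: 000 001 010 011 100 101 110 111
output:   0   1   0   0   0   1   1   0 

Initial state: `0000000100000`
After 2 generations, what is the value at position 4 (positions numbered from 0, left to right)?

0000001000000
0000010000000
position 4 holds 0

0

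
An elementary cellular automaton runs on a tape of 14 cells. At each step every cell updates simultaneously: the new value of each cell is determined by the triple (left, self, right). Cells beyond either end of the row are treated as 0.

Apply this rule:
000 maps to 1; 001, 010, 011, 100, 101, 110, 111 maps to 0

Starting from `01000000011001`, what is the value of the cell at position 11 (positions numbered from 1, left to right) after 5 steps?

0

00011111000000
11000000011111
00011111000000  (repeats step 1; period 2)
step 5: 00011111000000
position 11 holds 0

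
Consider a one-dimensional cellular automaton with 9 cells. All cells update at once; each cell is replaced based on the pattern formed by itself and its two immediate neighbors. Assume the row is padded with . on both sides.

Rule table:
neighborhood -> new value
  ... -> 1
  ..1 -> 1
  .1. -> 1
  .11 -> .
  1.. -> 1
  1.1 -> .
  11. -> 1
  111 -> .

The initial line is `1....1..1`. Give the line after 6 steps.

111111111
........1
111111111  (repeats step 1; period 2)
step 6: ........1

........1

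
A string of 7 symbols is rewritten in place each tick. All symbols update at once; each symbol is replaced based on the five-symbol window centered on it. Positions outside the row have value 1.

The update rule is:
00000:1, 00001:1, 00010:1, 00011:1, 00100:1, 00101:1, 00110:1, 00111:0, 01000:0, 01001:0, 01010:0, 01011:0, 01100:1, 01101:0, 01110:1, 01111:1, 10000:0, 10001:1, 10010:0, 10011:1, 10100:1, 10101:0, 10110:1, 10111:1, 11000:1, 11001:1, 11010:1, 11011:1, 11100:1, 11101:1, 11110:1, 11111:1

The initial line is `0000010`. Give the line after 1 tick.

1011110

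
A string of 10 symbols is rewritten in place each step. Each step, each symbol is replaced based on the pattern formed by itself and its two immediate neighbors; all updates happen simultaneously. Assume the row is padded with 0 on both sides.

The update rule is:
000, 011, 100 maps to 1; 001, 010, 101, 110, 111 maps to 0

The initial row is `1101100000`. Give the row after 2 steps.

0100010000

1001011111
0100010000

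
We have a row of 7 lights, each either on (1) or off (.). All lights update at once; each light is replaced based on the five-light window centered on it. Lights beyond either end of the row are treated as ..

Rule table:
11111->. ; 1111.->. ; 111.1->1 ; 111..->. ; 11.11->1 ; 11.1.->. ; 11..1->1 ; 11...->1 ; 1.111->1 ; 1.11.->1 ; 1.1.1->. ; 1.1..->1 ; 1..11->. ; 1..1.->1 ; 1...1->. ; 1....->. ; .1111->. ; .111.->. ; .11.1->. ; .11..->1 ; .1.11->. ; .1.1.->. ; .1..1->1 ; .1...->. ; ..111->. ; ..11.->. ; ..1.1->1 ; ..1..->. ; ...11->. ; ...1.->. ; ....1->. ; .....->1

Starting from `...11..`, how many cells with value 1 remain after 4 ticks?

1...11.
.....11
111...1
...1...
count of 1: 1

1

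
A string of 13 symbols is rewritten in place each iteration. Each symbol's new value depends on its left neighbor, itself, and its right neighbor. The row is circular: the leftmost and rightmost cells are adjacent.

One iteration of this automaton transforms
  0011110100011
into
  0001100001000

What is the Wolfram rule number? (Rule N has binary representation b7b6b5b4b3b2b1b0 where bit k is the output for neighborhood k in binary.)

position 3: 111 → 1  (bit 7 = 1)
position 5: 110 → 0  (bit 6 = 0)
position 6: 101 → 0  (bit 5 = 0)
position 0: 100 → 0  (bit 4 = 0)
position 2: 011 → 0  (bit 3 = 0)
position 7: 010 → 0  (bit 2 = 0)
position 1: 001 → 0  (bit 1 = 0)
position 9: 000 → 1  (bit 0 = 1)
bits b7..b0 = 10000001 = 129

129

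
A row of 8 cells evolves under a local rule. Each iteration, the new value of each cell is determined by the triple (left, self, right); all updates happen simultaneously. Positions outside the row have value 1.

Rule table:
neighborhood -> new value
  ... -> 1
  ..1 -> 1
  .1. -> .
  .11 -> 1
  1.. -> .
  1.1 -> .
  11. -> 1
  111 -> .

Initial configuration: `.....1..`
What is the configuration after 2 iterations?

.1111..1
.1..1.11

.1..1.11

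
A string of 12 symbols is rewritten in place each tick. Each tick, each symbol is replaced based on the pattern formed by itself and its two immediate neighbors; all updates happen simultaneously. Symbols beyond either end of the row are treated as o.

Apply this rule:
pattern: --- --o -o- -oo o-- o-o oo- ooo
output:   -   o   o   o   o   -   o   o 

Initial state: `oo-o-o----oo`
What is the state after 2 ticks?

oo-o-oo--ooo
oo-o-ooooooo

oo-o-ooooooo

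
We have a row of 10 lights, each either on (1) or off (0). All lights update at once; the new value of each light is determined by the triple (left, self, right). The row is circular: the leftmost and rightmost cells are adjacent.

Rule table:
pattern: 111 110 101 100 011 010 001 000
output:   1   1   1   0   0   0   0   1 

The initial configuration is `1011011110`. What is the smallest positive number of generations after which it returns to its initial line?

10

0101101111
1010110111
1101011011
1110101101
1111010110
0111101011
1011110101
1101111010
0110111101
1011011110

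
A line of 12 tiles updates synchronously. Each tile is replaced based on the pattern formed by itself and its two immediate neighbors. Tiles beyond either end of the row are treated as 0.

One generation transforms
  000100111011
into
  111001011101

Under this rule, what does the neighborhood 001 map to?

1

At position 2 the neighborhood is 001; the next row has 1 there.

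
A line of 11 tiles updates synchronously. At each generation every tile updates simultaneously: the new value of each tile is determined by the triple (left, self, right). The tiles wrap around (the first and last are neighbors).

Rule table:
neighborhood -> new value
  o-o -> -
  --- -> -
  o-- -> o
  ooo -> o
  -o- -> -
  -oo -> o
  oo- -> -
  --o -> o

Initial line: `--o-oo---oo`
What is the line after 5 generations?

o-o-oo-oo--

oo--o-o-oo-
o-oo----o--
--o-o--o-oo
oo---oo--o-
o-o-oo-oo--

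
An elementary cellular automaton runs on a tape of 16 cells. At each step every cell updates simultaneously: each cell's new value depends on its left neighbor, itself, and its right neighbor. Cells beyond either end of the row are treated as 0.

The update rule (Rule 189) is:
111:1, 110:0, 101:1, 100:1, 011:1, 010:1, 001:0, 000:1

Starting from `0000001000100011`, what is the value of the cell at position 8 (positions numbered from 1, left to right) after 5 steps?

1111101110111010
1111011101110111
1110111011101110
1101110111011101
1011101110111011
position 8 holds 1

1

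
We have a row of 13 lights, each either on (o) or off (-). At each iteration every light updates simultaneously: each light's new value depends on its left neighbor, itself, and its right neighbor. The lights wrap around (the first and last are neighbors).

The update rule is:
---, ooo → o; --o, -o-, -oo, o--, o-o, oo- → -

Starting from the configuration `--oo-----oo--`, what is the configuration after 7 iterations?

o----ooo----o
--oo--o--oo--
o-----------o
--ooooooooo--
o--ooooooo--o
----ooooo----
ooo--ooo--ooo

ooo--ooo--ooo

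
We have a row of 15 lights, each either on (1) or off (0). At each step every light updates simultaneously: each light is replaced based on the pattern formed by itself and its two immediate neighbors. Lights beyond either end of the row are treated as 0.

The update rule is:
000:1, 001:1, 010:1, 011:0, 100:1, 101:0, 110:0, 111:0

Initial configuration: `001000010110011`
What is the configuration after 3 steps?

111111110001100

111111110001100
000000001110011
111111110001100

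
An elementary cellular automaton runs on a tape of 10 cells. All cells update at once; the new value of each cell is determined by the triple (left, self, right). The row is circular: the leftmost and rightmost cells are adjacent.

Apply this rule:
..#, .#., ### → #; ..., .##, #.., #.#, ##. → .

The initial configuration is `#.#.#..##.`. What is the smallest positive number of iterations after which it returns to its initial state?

iteration 1: #.#.#.#...
iteration 2: #.#.#.#..#
iteration 3: ..#.#.#.#.
iteration 4: .##.#.#.#.
iteration 5: #...#.#.#.
iteration 6: #..##.#.#.
iteration 7: #.#...#.#.
iteration 8: #.#..##.#.
iteration 9: #.#.#...#.
iteration 10: #.#.#..##.

10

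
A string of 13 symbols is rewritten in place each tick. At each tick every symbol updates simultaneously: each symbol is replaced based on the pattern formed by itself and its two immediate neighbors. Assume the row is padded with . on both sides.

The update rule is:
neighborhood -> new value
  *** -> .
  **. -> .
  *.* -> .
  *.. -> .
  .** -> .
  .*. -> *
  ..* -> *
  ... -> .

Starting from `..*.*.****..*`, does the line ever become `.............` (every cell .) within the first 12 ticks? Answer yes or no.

no

.**.*......**
*...*.....*..
*..**....**..
*.*.....*....
*.*....**....
*.*...*......
*.*..**......
*.*.*........
*.*.*........  (fixed point — unchanged through tick 12)
tick 12 is *.*.*........, still not uniform .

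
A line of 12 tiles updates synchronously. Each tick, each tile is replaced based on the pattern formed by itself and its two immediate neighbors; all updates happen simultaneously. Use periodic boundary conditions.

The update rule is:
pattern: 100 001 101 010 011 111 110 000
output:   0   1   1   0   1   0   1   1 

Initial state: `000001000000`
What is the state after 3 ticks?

111110011111
000010110000
111101110111

111101110111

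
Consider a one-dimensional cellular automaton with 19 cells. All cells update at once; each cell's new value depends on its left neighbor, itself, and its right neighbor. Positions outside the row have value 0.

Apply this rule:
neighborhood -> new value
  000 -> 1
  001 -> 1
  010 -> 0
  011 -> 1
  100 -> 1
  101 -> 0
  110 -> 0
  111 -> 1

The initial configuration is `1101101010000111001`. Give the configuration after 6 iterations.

1111111111001011101

iteration 1: 1001000001111110110
iteration 2: 0110111111111100101
iteration 3: 1100111111111011000
iteration 4: 1011111111110010111
iteration 5: 0011111111101100110
iteration 6: 1111111111001011101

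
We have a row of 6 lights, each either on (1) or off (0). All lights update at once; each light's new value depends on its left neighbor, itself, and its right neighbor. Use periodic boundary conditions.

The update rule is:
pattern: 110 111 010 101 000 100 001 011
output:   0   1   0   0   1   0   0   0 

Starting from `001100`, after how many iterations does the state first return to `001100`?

2

100001
001100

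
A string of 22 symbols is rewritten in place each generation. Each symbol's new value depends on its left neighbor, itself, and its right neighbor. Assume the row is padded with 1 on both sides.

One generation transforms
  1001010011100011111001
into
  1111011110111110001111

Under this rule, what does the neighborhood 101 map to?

0

At position 4 the neighborhood is 101; the next row has 0 there.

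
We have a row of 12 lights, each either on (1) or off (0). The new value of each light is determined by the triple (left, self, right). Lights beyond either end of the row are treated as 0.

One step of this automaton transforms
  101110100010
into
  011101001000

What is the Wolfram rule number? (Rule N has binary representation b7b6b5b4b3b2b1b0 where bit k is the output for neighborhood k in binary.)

169

position 3: 111 → 1  (bit 7 = 1)
position 4: 110 → 0  (bit 6 = 0)
position 1: 101 → 1  (bit 5 = 1)
position 7: 100 → 0  (bit 4 = 0)
position 2: 011 → 1  (bit 3 = 1)
position 0: 010 → 0  (bit 2 = 0)
position 9: 001 → 0  (bit 1 = 0)
position 8: 000 → 1  (bit 0 = 1)
bits b7..b0 = 10101001 = 169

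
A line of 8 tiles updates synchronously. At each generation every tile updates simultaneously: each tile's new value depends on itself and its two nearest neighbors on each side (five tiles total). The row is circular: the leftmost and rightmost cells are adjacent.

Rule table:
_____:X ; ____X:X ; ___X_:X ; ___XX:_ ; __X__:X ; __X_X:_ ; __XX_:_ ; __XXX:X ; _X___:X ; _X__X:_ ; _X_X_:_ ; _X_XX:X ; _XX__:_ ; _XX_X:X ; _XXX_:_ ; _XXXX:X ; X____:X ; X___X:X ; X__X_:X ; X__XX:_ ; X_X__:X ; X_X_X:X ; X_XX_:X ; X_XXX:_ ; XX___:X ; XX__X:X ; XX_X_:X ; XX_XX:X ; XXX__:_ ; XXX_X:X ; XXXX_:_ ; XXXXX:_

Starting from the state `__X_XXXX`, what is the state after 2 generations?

generation 1: XX_X_X__
generation 2: _XXX_X__

_XXX_X__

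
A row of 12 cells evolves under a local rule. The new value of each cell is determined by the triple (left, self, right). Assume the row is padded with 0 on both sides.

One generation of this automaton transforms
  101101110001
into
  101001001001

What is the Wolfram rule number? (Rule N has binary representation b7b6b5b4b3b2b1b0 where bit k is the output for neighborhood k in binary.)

position 6: 111 → 0  (bit 7 = 0)
position 3: 110 → 0  (bit 6 = 0)
position 1: 101 → 0  (bit 5 = 0)
position 8: 100 → 1  (bit 4 = 1)
position 2: 011 → 1  (bit 3 = 1)
position 0: 010 → 1  (bit 2 = 1)
position 10: 001 → 0  (bit 1 = 0)
position 9: 000 → 0  (bit 0 = 0)
bits b7..b0 = 00011100 = 28

28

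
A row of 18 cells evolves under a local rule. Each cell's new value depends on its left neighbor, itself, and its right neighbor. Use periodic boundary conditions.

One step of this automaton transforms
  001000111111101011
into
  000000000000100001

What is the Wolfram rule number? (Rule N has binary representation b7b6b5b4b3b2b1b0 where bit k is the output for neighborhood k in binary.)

position 7: 111 → 0  (bit 7 = 0)
position 12: 110 → 1  (bit 6 = 1)
position 13: 101 → 0  (bit 5 = 0)
position 0: 100 → 0  (bit 4 = 0)
position 6: 011 → 0  (bit 3 = 0)
position 2: 010 → 0  (bit 2 = 0)
position 1: 001 → 0  (bit 1 = 0)
position 4: 000 → 0  (bit 0 = 0)
bits b7..b0 = 01000000 = 64

64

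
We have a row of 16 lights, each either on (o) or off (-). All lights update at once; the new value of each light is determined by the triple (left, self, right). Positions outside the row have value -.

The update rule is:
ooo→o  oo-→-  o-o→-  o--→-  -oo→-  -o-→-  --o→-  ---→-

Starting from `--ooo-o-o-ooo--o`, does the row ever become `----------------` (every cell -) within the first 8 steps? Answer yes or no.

---o-------o----
----------------
all cells are - at step 2

yes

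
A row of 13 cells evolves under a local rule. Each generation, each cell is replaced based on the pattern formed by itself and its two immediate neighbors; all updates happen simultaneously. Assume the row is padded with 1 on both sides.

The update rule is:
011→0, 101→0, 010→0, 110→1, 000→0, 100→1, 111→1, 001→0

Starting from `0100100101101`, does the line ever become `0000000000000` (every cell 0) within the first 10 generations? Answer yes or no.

0010010000100
1001001000010
1100100100000
1110010010000
1111001001000
1111100100100
1111110010010
1111111001000
1111111100100
1111111110010
generation 10 is 1111111110010, still not uniform 0

no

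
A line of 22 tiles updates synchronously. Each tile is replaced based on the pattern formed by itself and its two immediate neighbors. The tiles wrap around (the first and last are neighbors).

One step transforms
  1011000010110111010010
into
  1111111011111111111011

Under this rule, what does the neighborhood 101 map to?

1

At position 1 the neighborhood is 101; the next row has 1 there.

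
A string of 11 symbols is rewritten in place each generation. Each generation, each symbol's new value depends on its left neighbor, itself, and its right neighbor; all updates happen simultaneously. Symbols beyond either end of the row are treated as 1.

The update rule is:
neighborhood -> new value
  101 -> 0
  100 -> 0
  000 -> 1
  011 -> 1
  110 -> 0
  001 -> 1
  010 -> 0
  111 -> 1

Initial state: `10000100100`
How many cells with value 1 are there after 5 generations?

6

generation 1: 00111001001
generation 2: 01110010011
generation 3: 01100100111
generation 4: 01001001111
generation 5: 00010011111
count of 1: 6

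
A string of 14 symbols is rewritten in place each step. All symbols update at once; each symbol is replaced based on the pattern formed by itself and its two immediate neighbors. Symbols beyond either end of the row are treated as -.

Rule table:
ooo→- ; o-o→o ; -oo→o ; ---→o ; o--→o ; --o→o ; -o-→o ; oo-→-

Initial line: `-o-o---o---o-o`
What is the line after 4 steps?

oooooooooooooo
o-------------
oooooooooooooo  (repeats step 1; period 2)
step 4: o-------------

o-------------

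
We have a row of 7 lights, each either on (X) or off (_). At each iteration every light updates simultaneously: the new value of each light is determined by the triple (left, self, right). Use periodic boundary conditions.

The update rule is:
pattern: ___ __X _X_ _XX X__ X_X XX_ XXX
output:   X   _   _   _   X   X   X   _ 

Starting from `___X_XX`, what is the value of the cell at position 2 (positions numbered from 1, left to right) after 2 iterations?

X

XX__X_X
_XX__X_
position 2 holds X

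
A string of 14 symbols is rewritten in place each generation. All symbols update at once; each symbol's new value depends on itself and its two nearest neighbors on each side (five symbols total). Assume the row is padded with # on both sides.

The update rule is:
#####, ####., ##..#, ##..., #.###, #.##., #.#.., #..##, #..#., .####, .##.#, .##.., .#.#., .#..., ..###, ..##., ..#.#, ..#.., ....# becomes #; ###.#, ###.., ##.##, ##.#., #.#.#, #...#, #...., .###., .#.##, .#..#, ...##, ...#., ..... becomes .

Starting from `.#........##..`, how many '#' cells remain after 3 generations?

9

.##.....#.####
.###..#.#.####
.#..####..####
count of #: 9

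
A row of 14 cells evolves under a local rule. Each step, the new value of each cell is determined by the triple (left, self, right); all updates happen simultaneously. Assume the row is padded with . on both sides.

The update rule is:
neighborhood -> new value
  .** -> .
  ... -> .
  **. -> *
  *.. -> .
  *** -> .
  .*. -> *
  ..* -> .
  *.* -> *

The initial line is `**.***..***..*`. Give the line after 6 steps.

..*..*....*..*

.**..*....*..*
..*..*....*..*
..*..*....*..*  (fixed point — unchanged through step 6)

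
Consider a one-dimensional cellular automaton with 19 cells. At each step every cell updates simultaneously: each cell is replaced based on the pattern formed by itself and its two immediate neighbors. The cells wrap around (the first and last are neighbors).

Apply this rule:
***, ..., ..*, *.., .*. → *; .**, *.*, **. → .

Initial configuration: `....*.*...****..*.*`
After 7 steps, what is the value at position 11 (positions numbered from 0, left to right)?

step 1: *****.****.**.***.*
step 2: ****...**......*...
step 3: .**.***..**********
step 4: .....*.**.********.
step 5: ******.....******.*
step 6: *****.*****.****...
step 7: .***...***...**.***
position 11 holds .

.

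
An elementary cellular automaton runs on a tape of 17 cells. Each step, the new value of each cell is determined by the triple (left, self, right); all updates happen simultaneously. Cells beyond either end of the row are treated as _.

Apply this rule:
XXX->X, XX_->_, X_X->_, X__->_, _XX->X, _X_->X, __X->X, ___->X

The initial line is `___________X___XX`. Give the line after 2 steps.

XXXXXXXXXXXX_XXX_
XXXXXXXXXXX__XX__

XXXXXXXXXXX__XX__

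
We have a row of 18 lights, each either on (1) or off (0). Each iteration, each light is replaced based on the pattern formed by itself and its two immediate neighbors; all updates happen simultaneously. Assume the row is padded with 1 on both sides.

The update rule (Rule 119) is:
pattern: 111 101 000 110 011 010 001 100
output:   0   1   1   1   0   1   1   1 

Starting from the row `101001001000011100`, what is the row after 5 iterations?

111111111111100111
000000000000111000
111111111111001111
000000000001110000
111111111110011111

111111111110011111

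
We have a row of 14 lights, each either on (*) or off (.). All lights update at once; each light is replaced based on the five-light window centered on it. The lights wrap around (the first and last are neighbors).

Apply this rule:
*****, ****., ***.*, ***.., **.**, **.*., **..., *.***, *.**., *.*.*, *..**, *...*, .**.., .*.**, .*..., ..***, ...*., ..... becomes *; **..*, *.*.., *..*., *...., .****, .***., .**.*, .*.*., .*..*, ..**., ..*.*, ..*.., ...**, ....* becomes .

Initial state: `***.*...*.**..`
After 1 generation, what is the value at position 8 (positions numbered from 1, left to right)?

generation 1: *.**.***.***.*
position 8 holds *

*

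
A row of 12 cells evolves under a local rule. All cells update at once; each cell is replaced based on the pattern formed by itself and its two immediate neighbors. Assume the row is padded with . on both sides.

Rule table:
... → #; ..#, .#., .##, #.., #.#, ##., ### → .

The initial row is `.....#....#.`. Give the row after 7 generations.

####...##...
.....#....##
####...##...  (repeats generation 1; period 2)
generation 7: ####...##...

####...##...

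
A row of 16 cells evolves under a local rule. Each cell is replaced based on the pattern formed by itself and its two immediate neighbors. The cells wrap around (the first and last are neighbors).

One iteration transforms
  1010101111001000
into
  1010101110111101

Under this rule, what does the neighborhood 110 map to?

0

At position 9 the neighborhood is 110; the next row has 0 there.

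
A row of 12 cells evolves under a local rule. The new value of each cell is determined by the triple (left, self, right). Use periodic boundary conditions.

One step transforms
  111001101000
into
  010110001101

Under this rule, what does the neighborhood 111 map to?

1

At position 1 the neighborhood is 111; the next row has 1 there.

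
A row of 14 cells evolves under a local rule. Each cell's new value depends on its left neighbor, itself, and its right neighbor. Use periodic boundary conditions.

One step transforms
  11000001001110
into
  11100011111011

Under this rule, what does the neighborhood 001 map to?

1

At position 6 the neighborhood is 001; the next row has 1 there.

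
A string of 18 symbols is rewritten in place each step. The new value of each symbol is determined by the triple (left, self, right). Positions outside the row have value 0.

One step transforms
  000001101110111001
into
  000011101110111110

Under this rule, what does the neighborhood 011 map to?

1

At position 5 the neighborhood is 011; the next row has 1 there.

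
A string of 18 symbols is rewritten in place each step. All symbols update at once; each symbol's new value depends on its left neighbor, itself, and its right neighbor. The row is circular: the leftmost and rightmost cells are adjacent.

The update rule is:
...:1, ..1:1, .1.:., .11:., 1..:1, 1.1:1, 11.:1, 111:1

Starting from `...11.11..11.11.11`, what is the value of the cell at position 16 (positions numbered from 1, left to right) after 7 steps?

1

111.11.111.11.11.1
1111.11.111.11.11.
.1111.11.111.11.11
1.1111.11.111.11.1
11.1111.11.111.11.
.11.1111.11.111.11
1.11.1111.11.111.1
position 16 holds 1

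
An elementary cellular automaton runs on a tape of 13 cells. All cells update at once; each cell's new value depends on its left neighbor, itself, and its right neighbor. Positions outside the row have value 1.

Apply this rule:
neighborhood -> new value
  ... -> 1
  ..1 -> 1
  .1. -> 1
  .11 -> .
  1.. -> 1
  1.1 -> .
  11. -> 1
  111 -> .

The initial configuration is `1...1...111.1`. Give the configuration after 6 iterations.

.....11111111

iteration 1: 11111111..1..
iteration 2: .......111111
iteration 3: 1111111......
iteration 4: ......1111111
iteration 5: 111111.......
iteration 6: .....11111111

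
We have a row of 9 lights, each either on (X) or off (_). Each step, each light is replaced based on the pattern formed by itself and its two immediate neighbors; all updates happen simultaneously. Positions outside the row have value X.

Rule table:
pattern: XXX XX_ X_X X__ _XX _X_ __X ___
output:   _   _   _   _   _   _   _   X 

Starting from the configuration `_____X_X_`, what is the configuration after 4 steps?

_XXX_____
_____XXX_
_XXX_____  (repeats step 1; period 2)
step 4: _____XXX_

_____XXX_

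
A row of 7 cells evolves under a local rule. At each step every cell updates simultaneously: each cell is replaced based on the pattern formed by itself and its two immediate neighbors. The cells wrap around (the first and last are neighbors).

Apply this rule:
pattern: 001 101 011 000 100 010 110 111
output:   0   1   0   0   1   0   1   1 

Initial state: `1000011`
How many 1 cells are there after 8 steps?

3

step 1: 1100001
step 2: 1110000
step 3: 0111000
step 4: 0011100
step 5: 0001110
step 6: 0000111
step 7: 1000011  (repeats step 0; period 7)
step 8: 1100001
count of 1: 3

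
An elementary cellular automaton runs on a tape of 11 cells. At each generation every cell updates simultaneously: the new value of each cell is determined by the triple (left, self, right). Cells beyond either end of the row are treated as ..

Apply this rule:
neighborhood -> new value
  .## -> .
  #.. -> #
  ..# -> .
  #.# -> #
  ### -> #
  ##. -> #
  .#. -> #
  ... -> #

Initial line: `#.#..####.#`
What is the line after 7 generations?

####..#####
.####..####
..####..###
#..####..##
##..####..#
.##..####.#
..##..#####

..##..#####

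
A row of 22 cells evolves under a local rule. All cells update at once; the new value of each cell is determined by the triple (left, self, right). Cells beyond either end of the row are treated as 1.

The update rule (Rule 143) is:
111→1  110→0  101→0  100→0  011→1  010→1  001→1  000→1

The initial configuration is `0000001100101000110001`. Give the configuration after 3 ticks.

0111100110011010011111

tick 1: 0111111001101011100111
tick 2: 0111110011001011001111
tick 3: 0111100110011010011111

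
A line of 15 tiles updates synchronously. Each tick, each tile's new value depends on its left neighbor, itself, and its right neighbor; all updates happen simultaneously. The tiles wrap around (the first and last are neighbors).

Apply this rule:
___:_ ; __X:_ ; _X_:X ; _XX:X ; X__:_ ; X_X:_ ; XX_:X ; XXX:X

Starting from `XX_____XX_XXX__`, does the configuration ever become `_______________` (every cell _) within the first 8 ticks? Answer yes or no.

tick 1: XX_____XX_XXX__  (fixed point — unchanged through tick 8)
tick 8 is XX_____XX_XXX__, still not uniform _

no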